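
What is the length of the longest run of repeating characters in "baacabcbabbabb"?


Input: "baacabcbabbabb"
Scanning for longest run:
  Position 1 ('a'): new char, reset run to 1
  Position 2 ('a'): continues run of 'a', length=2
  Position 3 ('c'): new char, reset run to 1
  Position 4 ('a'): new char, reset run to 1
  Position 5 ('b'): new char, reset run to 1
  Position 6 ('c'): new char, reset run to 1
  Position 7 ('b'): new char, reset run to 1
  Position 8 ('a'): new char, reset run to 1
  Position 9 ('b'): new char, reset run to 1
  Position 10 ('b'): continues run of 'b', length=2
  Position 11 ('a'): new char, reset run to 1
  Position 12 ('b'): new char, reset run to 1
  Position 13 ('b'): continues run of 'b', length=2
Longest run: 'a' with length 2

2


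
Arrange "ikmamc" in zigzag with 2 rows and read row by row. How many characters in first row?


Zigzag "ikmamc" into 2 rows:
Placing characters:
  'i' => row 0
  'k' => row 1
  'm' => row 0
  'a' => row 1
  'm' => row 0
  'c' => row 1
Rows:
  Row 0: "imm"
  Row 1: "kac"
First row length: 3

3


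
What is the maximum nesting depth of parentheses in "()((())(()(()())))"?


Input: "()((())(()(()())))"
Tracking depth:
  Position 0 '(': depth becomes 1
  Position 1 ')': depth becomes 0
  Position 2 '(': depth becomes 1
  Position 3 '(': depth becomes 2
  Position 4 '(': depth becomes 3
  Position 5 ')': depth becomes 2
  Position 6 ')': depth becomes 1
  Position 7 '(': depth becomes 2
  Position 8 '(': depth becomes 3
  Position 9 ')': depth becomes 2
  Position 10 '(': depth becomes 3
  Position 11 '(': depth becomes 4
  Position 12 ')': depth becomes 3
  Position 13 '(': depth becomes 4
  Position 14 ')': depth becomes 3
  Position 15 ')': depth becomes 2
  Position 16 ')': depth becomes 1
  Position 17 ')': depth becomes 0
Maximum depth reached: 4

4


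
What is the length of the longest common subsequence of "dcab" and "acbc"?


LCS of "dcab" and "acbc"
DP table:
           a    c    b    c
      0    0    0    0    0
  d   0    0    0    0    0
  c   0    0    1    1    1
  a   0    1    1    1    1
  b   0    1    1    2    2
LCS length = dp[4][4] = 2

2


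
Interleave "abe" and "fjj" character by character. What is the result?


Interleaving "abe" and "fjj":
  Position 0: 'a' from first, 'f' from second => "af"
  Position 1: 'b' from first, 'j' from second => "bj"
  Position 2: 'e' from first, 'j' from second => "ej"
Result: afbjej

afbjej


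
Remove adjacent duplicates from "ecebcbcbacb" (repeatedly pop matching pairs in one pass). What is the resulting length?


Input: ecebcbcbacb
Stack-based adjacent duplicate removal:
  Read 'e': push. Stack: e
  Read 'c': push. Stack: ec
  Read 'e': push. Stack: ece
  Read 'b': push. Stack: eceb
  Read 'c': push. Stack: ecebc
  Read 'b': push. Stack: ecebcb
  Read 'c': push. Stack: ecebcbc
  Read 'b': push. Stack: ecebcbcb
  Read 'a': push. Stack: ecebcbcba
  Read 'c': push. Stack: ecebcbcbac
  Read 'b': push. Stack: ecebcbcbacb
Final stack: "ecebcbcbacb" (length 11)

11


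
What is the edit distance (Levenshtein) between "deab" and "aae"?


Computing edit distance: "deab" -> "aae"
DP table:
           a    a    e
      0    1    2    3
  d   1    1    2    3
  e   2    2    2    2
  a   3    2    2    3
  b   4    3    3    3
Edit distance = dp[4][3] = 3

3


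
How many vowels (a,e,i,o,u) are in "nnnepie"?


Input: nnnepie
Checking each character:
  'n' at position 0: consonant
  'n' at position 1: consonant
  'n' at position 2: consonant
  'e' at position 3: vowel (running total: 1)
  'p' at position 4: consonant
  'i' at position 5: vowel (running total: 2)
  'e' at position 6: vowel (running total: 3)
Total vowels: 3

3


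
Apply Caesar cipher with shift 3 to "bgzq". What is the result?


Caesar cipher: shift "bgzq" by 3
  'b' (pos 1) + 3 = pos 4 = 'e'
  'g' (pos 6) + 3 = pos 9 = 'j'
  'z' (pos 25) + 3 = pos 2 = 'c'
  'q' (pos 16) + 3 = pos 19 = 't'
Result: ejct

ejct


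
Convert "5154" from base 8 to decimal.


Input: "5154" in base 8
Positional expansion:
  Digit '5' (value 5) x 8^3 = 2560
  Digit '1' (value 1) x 8^2 = 64
  Digit '5' (value 5) x 8^1 = 40
  Digit '4' (value 4) x 8^0 = 4
Sum = 2668

2668


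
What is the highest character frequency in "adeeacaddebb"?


Input: adeeacaddebb
Character counts:
  'a': 3
  'b': 2
  'c': 1
  'd': 3
  'e': 3
Maximum frequency: 3

3


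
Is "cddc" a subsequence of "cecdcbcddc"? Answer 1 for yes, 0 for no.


Check if "cddc" is a subsequence of "cecdcbcddc"
Greedy scan:
  Position 0 ('c'): matches sub[0] = 'c'
  Position 1 ('e'): no match needed
  Position 2 ('c'): no match needed
  Position 3 ('d'): matches sub[1] = 'd'
  Position 4 ('c'): no match needed
  Position 5 ('b'): no match needed
  Position 6 ('c'): no match needed
  Position 7 ('d'): matches sub[2] = 'd'
  Position 8 ('d'): no match needed
  Position 9 ('c'): matches sub[3] = 'c'
All 4 characters matched => is a subsequence

1


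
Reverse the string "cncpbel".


Input: cncpbel
Reading characters right to left:
  Position 6: 'l'
  Position 5: 'e'
  Position 4: 'b'
  Position 3: 'p'
  Position 2: 'c'
  Position 1: 'n'
  Position 0: 'c'
Reversed: lebpcnc

lebpcnc


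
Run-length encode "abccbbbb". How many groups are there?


Input: abccbbbb
Scanning for consecutive runs:
  Group 1: 'a' x 1 (positions 0-0)
  Group 2: 'b' x 1 (positions 1-1)
  Group 3: 'c' x 2 (positions 2-3)
  Group 4: 'b' x 4 (positions 4-7)
Total groups: 4

4


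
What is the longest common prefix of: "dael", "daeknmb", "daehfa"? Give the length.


Words: dael, daeknmb, daehfa
  Position 0: all 'd' => match
  Position 1: all 'a' => match
  Position 2: all 'e' => match
  Position 3: ('l', 'k', 'h') => mismatch, stop
LCP = "dae" (length 3)

3


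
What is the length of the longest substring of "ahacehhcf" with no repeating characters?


Input: "ahacehhcf"
Sliding window (track last position of each char):
  Position 0 ('a'): window [0,0] length 1 -- new best
  Position 1 ('h'): window [0,1] length 2 -- new best
  Position 2 ('a'): repeat (last at 0), move window start to 1
  Position 2 ('a'): window [1,2] length 2
  Position 3 ('c'): window [1,3] length 3 -- new best
  Position 4 ('e'): window [1,4] length 4 -- new best
  Position 5 ('h'): repeat (last at 1), move window start to 2
  Position 5 ('h'): window [2,5] length 4
  Position 6 ('h'): repeat (last at 5), move window start to 6
  Position 6 ('h'): window [6,6] length 1
  Position 7 ('c'): window [6,7] length 2
  Position 8 ('f'): window [6,8] length 3
Longest substring with no repeats: "hace" with length 4

4


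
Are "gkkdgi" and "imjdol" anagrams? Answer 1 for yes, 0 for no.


Strings: "gkkdgi", "imjdol"
Sorted first:  dggikk
Sorted second: dijlmo
Differ at position 1: 'g' vs 'i' => not anagrams

0


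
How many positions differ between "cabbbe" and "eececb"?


Comparing "cabbbe" and "eececb" position by position:
  Position 0: 'c' vs 'e' => DIFFER
  Position 1: 'a' vs 'e' => DIFFER
  Position 2: 'b' vs 'c' => DIFFER
  Position 3: 'b' vs 'e' => DIFFER
  Position 4: 'b' vs 'c' => DIFFER
  Position 5: 'e' vs 'b' => DIFFER
Positions that differ: 6

6


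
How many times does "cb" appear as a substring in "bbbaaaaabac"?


Searching for "cb" in "bbbaaaaabac"
Scanning each position:
  Position 0: "bb" => no
  Position 1: "bb" => no
  Position 2: "ba" => no
  Position 3: "aa" => no
  Position 4: "aa" => no
  Position 5: "aa" => no
  Position 6: "aa" => no
  Position 7: "ab" => no
  Position 8: "ba" => no
  Position 9: "ac" => no
Total occurrences: 0

0


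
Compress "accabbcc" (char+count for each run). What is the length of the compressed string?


Input: accabbcc
Runs:
  'a' x 1 => "a1"
  'c' x 2 => "c2"
  'a' x 1 => "a1"
  'b' x 2 => "b2"
  'c' x 2 => "c2"
Compressed: "a1c2a1b2c2"
Compressed length: 10

10


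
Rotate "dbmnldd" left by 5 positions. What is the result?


Input: "dbmnldd", rotate left by 5
First 5 characters: "dbmnl"
Remaining characters: "dd"
Concatenate remaining + first: "dd" + "dbmnl" = "dddbmnl"

dddbmnl


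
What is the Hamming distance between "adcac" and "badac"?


Comparing "adcac" and "badac" position by position:
  Position 0: 'a' vs 'b' => differ
  Position 1: 'd' vs 'a' => differ
  Position 2: 'c' vs 'd' => differ
  Position 3: 'a' vs 'a' => same
  Position 4: 'c' vs 'c' => same
Total differences (Hamming distance): 3

3


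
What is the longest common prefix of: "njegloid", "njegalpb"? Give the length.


Words: njegloid, njegalpb
  Position 0: all 'n' => match
  Position 1: all 'j' => match
  Position 2: all 'e' => match
  Position 3: all 'g' => match
  Position 4: ('l', 'a') => mismatch, stop
LCP = "njeg" (length 4)

4


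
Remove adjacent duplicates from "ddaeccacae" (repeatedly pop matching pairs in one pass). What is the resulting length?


Input: ddaeccacae
Stack-based adjacent duplicate removal:
  Read 'd': push. Stack: d
  Read 'd': matches stack top 'd' => pop. Stack: (empty)
  Read 'a': push. Stack: a
  Read 'e': push. Stack: ae
  Read 'c': push. Stack: aec
  Read 'c': matches stack top 'c' => pop. Stack: ae
  Read 'a': push. Stack: aea
  Read 'c': push. Stack: aeac
  Read 'a': push. Stack: aeaca
  Read 'e': push. Stack: aeacae
Final stack: "aeacae" (length 6)

6


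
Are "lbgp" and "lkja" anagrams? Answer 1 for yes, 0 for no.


Strings: "lbgp", "lkja"
Sorted first:  bglp
Sorted second: ajkl
Differ at position 0: 'b' vs 'a' => not anagrams

0


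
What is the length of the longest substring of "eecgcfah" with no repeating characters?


Input: "eecgcfah"
Sliding window (track last position of each char):
  Position 0 ('e'): window [0,0] length 1 -- new best
  Position 1 ('e'): repeat (last at 0), move window start to 1
  Position 1 ('e'): window [1,1] length 1
  Position 2 ('c'): window [1,2] length 2 -- new best
  Position 3 ('g'): window [1,3] length 3 -- new best
  Position 4 ('c'): repeat (last at 2), move window start to 3
  Position 4 ('c'): window [3,4] length 2
  Position 5 ('f'): window [3,5] length 3
  Position 6 ('a'): window [3,6] length 4 -- new best
  Position 7 ('h'): window [3,7] length 5 -- new best
Longest substring with no repeats: "gcfah" with length 5

5


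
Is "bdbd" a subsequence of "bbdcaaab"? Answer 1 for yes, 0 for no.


Check if "bdbd" is a subsequence of "bbdcaaab"
Greedy scan:
  Position 0 ('b'): matches sub[0] = 'b'
  Position 1 ('b'): no match needed
  Position 2 ('d'): matches sub[1] = 'd'
  Position 3 ('c'): no match needed
  Position 4 ('a'): no match needed
  Position 5 ('a'): no match needed
  Position 6 ('a'): no match needed
  Position 7 ('b'): matches sub[2] = 'b'
Only matched 3/4 characters => not a subsequence

0


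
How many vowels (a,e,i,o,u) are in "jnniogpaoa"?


Input: jnniogpaoa
Checking each character:
  'j' at position 0: consonant
  'n' at position 1: consonant
  'n' at position 2: consonant
  'i' at position 3: vowel (running total: 1)
  'o' at position 4: vowel (running total: 2)
  'g' at position 5: consonant
  'p' at position 6: consonant
  'a' at position 7: vowel (running total: 3)
  'o' at position 8: vowel (running total: 4)
  'a' at position 9: vowel (running total: 5)
Total vowels: 5

5


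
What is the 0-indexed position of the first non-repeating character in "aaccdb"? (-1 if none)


Input: aaccdb
Character frequencies:
  'a': 2
  'b': 1
  'c': 2
  'd': 1
Scanning left to right for freq == 1:
  Position 0 ('a'): freq=2, skip
  Position 1 ('a'): freq=2, skip
  Position 2 ('c'): freq=2, skip
  Position 3 ('c'): freq=2, skip
  Position 4 ('d'): unique! => answer = 4

4


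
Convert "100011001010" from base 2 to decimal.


Input: "100011001010" in base 2
Positional expansion:
  Digit '1' (value 1) x 2^11 = 2048
  Digit '0' (value 0) x 2^10 = 0
  Digit '0' (value 0) x 2^9 = 0
  Digit '0' (value 0) x 2^8 = 0
  Digit '1' (value 1) x 2^7 = 128
  Digit '1' (value 1) x 2^6 = 64
  Digit '0' (value 0) x 2^5 = 0
  Digit '0' (value 0) x 2^4 = 0
  Digit '1' (value 1) x 2^3 = 8
  Digit '0' (value 0) x 2^2 = 0
  Digit '1' (value 1) x 2^1 = 2
  Digit '0' (value 0) x 2^0 = 0
Sum = 2250

2250


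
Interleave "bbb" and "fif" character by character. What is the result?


Interleaving "bbb" and "fif":
  Position 0: 'b' from first, 'f' from second => "bf"
  Position 1: 'b' from first, 'i' from second => "bi"
  Position 2: 'b' from first, 'f' from second => "bf"
Result: bfbibf

bfbibf


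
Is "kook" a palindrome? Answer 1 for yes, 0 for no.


Input: kook
Reversed: kook
  Compare pos 0 ('k') with pos 3 ('k'): match
  Compare pos 1 ('o') with pos 2 ('o'): match
Result: palindrome

1


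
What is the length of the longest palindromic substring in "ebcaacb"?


Input: "ebcaacb"
Checking substrings for palindromes:
  [1:7] "bcaacb" (len 6) => palindrome
  [2:6] "caac" (len 4) => palindrome
  [3:5] "aa" (len 2) => palindrome
Longest palindromic substring: "bcaacb" with length 6

6


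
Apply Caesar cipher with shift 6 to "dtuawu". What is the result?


Caesar cipher: shift "dtuawu" by 6
  'd' (pos 3) + 6 = pos 9 = 'j'
  't' (pos 19) + 6 = pos 25 = 'z'
  'u' (pos 20) + 6 = pos 0 = 'a'
  'a' (pos 0) + 6 = pos 6 = 'g'
  'w' (pos 22) + 6 = pos 2 = 'c'
  'u' (pos 20) + 6 = pos 0 = 'a'
Result: jzagca

jzagca


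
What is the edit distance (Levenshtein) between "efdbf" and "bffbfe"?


Computing edit distance: "efdbf" -> "bffbfe"
DP table:
           b    f    f    b    f    e
      0    1    2    3    4    5    6
  e   1    1    2    3    4    5    5
  f   2    2    1    2    3    4    5
  d   3    3    2    2    3    4    5
  b   4    3    3    3    2    3    4
  f   5    4    3    3    3    2    3
Edit distance = dp[5][6] = 3

3


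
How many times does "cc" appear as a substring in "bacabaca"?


Searching for "cc" in "bacabaca"
Scanning each position:
  Position 0: "ba" => no
  Position 1: "ac" => no
  Position 2: "ca" => no
  Position 3: "ab" => no
  Position 4: "ba" => no
  Position 5: "ac" => no
  Position 6: "ca" => no
Total occurrences: 0

0


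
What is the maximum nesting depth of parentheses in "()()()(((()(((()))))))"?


Input: "()()()(((()(((()))))))"
Tracking depth:
  Position 0 '(': depth becomes 1
  Position 1 ')': depth becomes 0
  Position 2 '(': depth becomes 1
  Position 3 ')': depth becomes 0
  Position 4 '(': depth becomes 1
  Position 5 ')': depth becomes 0
  Position 6 '(': depth becomes 1
  Position 7 '(': depth becomes 2
  Position 8 '(': depth becomes 3
  Position 9 '(': depth becomes 4
  Position 10 ')': depth becomes 3
  Position 11 '(': depth becomes 4
  Position 12 '(': depth becomes 5
  Position 13 '(': depth becomes 6
  Position 14 '(': depth becomes 7
  Position 15 ')': depth becomes 6
  Position 16 ')': depth becomes 5
  Position 17 ')': depth becomes 4
  Position 18 ')': depth becomes 3
  Position 19 ')': depth becomes 2
  Position 20 ')': depth becomes 1
  Position 21 ')': depth becomes 0
Maximum depth reached: 7

7


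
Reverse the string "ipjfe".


Input: ipjfe
Reading characters right to left:
  Position 4: 'e'
  Position 3: 'f'
  Position 2: 'j'
  Position 1: 'p'
  Position 0: 'i'
Reversed: efjpi

efjpi


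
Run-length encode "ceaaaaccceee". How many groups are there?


Input: ceaaaaccceee
Scanning for consecutive runs:
  Group 1: 'c' x 1 (positions 0-0)
  Group 2: 'e' x 1 (positions 1-1)
  Group 3: 'a' x 4 (positions 2-5)
  Group 4: 'c' x 3 (positions 6-8)
  Group 5: 'e' x 3 (positions 9-11)
Total groups: 5

5


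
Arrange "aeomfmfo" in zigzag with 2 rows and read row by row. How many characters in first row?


Zigzag "aeomfmfo" into 2 rows:
Placing characters:
  'a' => row 0
  'e' => row 1
  'o' => row 0
  'm' => row 1
  'f' => row 0
  'm' => row 1
  'f' => row 0
  'o' => row 1
Rows:
  Row 0: "aoff"
  Row 1: "emmo"
First row length: 4

4


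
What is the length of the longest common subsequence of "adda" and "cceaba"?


LCS of "adda" and "cceaba"
DP table:
           c    c    e    a    b    a
      0    0    0    0    0    0    0
  a   0    0    0    0    1    1    1
  d   0    0    0    0    1    1    1
  d   0    0    0    0    1    1    1
  a   0    0    0    0    1    1    2
LCS length = dp[4][6] = 2

2


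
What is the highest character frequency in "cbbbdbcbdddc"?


Input: cbbbdbcbdddc
Character counts:
  'b': 5
  'c': 3
  'd': 4
Maximum frequency: 5

5


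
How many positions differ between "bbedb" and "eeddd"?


Comparing "bbedb" and "eeddd" position by position:
  Position 0: 'b' vs 'e' => DIFFER
  Position 1: 'b' vs 'e' => DIFFER
  Position 2: 'e' vs 'd' => DIFFER
  Position 3: 'd' vs 'd' => same
  Position 4: 'b' vs 'd' => DIFFER
Positions that differ: 4

4


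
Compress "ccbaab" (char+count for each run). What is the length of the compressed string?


Input: ccbaab
Runs:
  'c' x 2 => "c2"
  'b' x 1 => "b1"
  'a' x 2 => "a2"
  'b' x 1 => "b1"
Compressed: "c2b1a2b1"
Compressed length: 8

8


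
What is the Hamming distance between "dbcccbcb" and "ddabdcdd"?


Comparing "dbcccbcb" and "ddabdcdd" position by position:
  Position 0: 'd' vs 'd' => same
  Position 1: 'b' vs 'd' => differ
  Position 2: 'c' vs 'a' => differ
  Position 3: 'c' vs 'b' => differ
  Position 4: 'c' vs 'd' => differ
  Position 5: 'b' vs 'c' => differ
  Position 6: 'c' vs 'd' => differ
  Position 7: 'b' vs 'd' => differ
Total differences (Hamming distance): 7

7


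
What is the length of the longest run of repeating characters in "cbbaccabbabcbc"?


Input: "cbbaccabbabcbc"
Scanning for longest run:
  Position 1 ('b'): new char, reset run to 1
  Position 2 ('b'): continues run of 'b', length=2
  Position 3 ('a'): new char, reset run to 1
  Position 4 ('c'): new char, reset run to 1
  Position 5 ('c'): continues run of 'c', length=2
  Position 6 ('a'): new char, reset run to 1
  Position 7 ('b'): new char, reset run to 1
  Position 8 ('b'): continues run of 'b', length=2
  Position 9 ('a'): new char, reset run to 1
  Position 10 ('b'): new char, reset run to 1
  Position 11 ('c'): new char, reset run to 1
  Position 12 ('b'): new char, reset run to 1
  Position 13 ('c'): new char, reset run to 1
Longest run: 'b' with length 2

2


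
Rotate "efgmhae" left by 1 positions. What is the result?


Input: "efgmhae", rotate left by 1
First 1 characters: "e"
Remaining characters: "fgmhae"
Concatenate remaining + first: "fgmhae" + "e" = "fgmhaee"

fgmhaee


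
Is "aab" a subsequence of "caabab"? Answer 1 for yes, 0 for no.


Check if "aab" is a subsequence of "caabab"
Greedy scan:
  Position 0 ('c'): no match needed
  Position 1 ('a'): matches sub[0] = 'a'
  Position 2 ('a'): matches sub[1] = 'a'
  Position 3 ('b'): matches sub[2] = 'b'
  Position 4 ('a'): no match needed
  Position 5 ('b'): no match needed
All 3 characters matched => is a subsequence

1


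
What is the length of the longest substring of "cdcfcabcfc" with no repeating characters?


Input: "cdcfcabcfc"
Sliding window (track last position of each char):
  Position 0 ('c'): window [0,0] length 1 -- new best
  Position 1 ('d'): window [0,1] length 2 -- new best
  Position 2 ('c'): repeat (last at 0), move window start to 1
  Position 2 ('c'): window [1,2] length 2
  Position 3 ('f'): window [1,3] length 3 -- new best
  Position 4 ('c'): repeat (last at 2), move window start to 3
  Position 4 ('c'): window [3,4] length 2
  Position 5 ('a'): window [3,5] length 3
  Position 6 ('b'): window [3,6] length 4 -- new best
  Position 7 ('c'): repeat (last at 4), move window start to 5
  Position 7 ('c'): window [5,7] length 3
  Position 8 ('f'): window [5,8] length 4
  Position 9 ('c'): repeat (last at 7), move window start to 8
  Position 9 ('c'): window [8,9] length 2
Longest substring with no repeats: "fcab" with length 4

4


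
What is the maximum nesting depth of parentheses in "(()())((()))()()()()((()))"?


Input: "(()())((()))()()()()((()))"
Tracking depth:
  Position 0 '(': depth becomes 1
  Position 1 '(': depth becomes 2
  Position 2 ')': depth becomes 1
  Position 3 '(': depth becomes 2
  Position 4 ')': depth becomes 1
  Position 5 ')': depth becomes 0
  Position 6 '(': depth becomes 1
  Position 7 '(': depth becomes 2
  Position 8 '(': depth becomes 3
  Position 9 ')': depth becomes 2
  Position 10 ')': depth becomes 1
  Position 11 ')': depth becomes 0
  Position 12 '(': depth becomes 1
  Position 13 ')': depth becomes 0
  Position 14 '(': depth becomes 1
  Position 15 ')': depth becomes 0
  Position 16 '(': depth becomes 1
  Position 17 ')': depth becomes 0
  Position 18 '(': depth becomes 1
  Position 19 ')': depth becomes 0
  Position 20 '(': depth becomes 1
  Position 21 '(': depth becomes 2
  Position 22 '(': depth becomes 3
  Position 23 ')': depth becomes 2
  Position 24 ')': depth becomes 1
  Position 25 ')': depth becomes 0
Maximum depth reached: 3

3


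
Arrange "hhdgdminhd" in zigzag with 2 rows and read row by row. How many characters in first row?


Zigzag "hhdgdminhd" into 2 rows:
Placing characters:
  'h' => row 0
  'h' => row 1
  'd' => row 0
  'g' => row 1
  'd' => row 0
  'm' => row 1
  'i' => row 0
  'n' => row 1
  'h' => row 0
  'd' => row 1
Rows:
  Row 0: "hddih"
  Row 1: "hgmnd"
First row length: 5

5


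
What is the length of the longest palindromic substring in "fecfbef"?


Input: "fecfbef"
Checking substrings for palindromes:
  No multi-char palindromic substrings found
Longest palindromic substring: "f" with length 1

1


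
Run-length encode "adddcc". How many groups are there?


Input: adddcc
Scanning for consecutive runs:
  Group 1: 'a' x 1 (positions 0-0)
  Group 2: 'd' x 3 (positions 1-3)
  Group 3: 'c' x 2 (positions 4-5)
Total groups: 3

3


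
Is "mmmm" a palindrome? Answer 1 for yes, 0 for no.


Input: mmmm
Reversed: mmmm
  Compare pos 0 ('m') with pos 3 ('m'): match
  Compare pos 1 ('m') with pos 2 ('m'): match
Result: palindrome

1


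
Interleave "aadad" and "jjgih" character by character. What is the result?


Interleaving "aadad" and "jjgih":
  Position 0: 'a' from first, 'j' from second => "aj"
  Position 1: 'a' from first, 'j' from second => "aj"
  Position 2: 'd' from first, 'g' from second => "dg"
  Position 3: 'a' from first, 'i' from second => "ai"
  Position 4: 'd' from first, 'h' from second => "dh"
Result: ajajdgaidh

ajajdgaidh


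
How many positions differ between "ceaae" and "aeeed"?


Comparing "ceaae" and "aeeed" position by position:
  Position 0: 'c' vs 'a' => DIFFER
  Position 1: 'e' vs 'e' => same
  Position 2: 'a' vs 'e' => DIFFER
  Position 3: 'a' vs 'e' => DIFFER
  Position 4: 'e' vs 'd' => DIFFER
Positions that differ: 4

4


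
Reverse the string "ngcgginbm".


Input: ngcgginbm
Reading characters right to left:
  Position 8: 'm'
  Position 7: 'b'
  Position 6: 'n'
  Position 5: 'i'
  Position 4: 'g'
  Position 3: 'g'
  Position 2: 'c'
  Position 1: 'g'
  Position 0: 'n'
Reversed: mbniggcgn

mbniggcgn


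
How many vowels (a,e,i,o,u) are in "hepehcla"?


Input: hepehcla
Checking each character:
  'h' at position 0: consonant
  'e' at position 1: vowel (running total: 1)
  'p' at position 2: consonant
  'e' at position 3: vowel (running total: 2)
  'h' at position 4: consonant
  'c' at position 5: consonant
  'l' at position 6: consonant
  'a' at position 7: vowel (running total: 3)
Total vowels: 3

3


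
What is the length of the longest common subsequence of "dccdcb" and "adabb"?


LCS of "dccdcb" and "adabb"
DP table:
           a    d    a    b    b
      0    0    0    0    0    0
  d   0    0    1    1    1    1
  c   0    0    1    1    1    1
  c   0    0    1    1    1    1
  d   0    0    1    1    1    1
  c   0    0    1    1    1    1
  b   0    0    1    1    2    2
LCS length = dp[6][5] = 2

2


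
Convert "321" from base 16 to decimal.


Input: "321" in base 16
Positional expansion:
  Digit '3' (value 3) x 16^2 = 768
  Digit '2' (value 2) x 16^1 = 32
  Digit '1' (value 1) x 16^0 = 1
Sum = 801

801


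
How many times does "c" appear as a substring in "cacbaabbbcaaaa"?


Searching for "c" in "cacbaabbbcaaaa"
Scanning each position:
  Position 0: "c" => MATCH
  Position 1: "a" => no
  Position 2: "c" => MATCH
  Position 3: "b" => no
  Position 4: "a" => no
  Position 5: "a" => no
  Position 6: "b" => no
  Position 7: "b" => no
  Position 8: "b" => no
  Position 9: "c" => MATCH
  Position 10: "a" => no
  Position 11: "a" => no
  Position 12: "a" => no
  Position 13: "a" => no
Total occurrences: 3

3


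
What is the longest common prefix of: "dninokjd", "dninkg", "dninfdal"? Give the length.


Words: dninokjd, dninkg, dninfdal
  Position 0: all 'd' => match
  Position 1: all 'n' => match
  Position 2: all 'i' => match
  Position 3: all 'n' => match
  Position 4: ('o', 'k', 'f') => mismatch, stop
LCP = "dnin" (length 4)

4


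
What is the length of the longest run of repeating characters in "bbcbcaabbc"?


Input: "bbcbcaabbc"
Scanning for longest run:
  Position 1 ('b'): continues run of 'b', length=2
  Position 2 ('c'): new char, reset run to 1
  Position 3 ('b'): new char, reset run to 1
  Position 4 ('c'): new char, reset run to 1
  Position 5 ('a'): new char, reset run to 1
  Position 6 ('a'): continues run of 'a', length=2
  Position 7 ('b'): new char, reset run to 1
  Position 8 ('b'): continues run of 'b', length=2
  Position 9 ('c'): new char, reset run to 1
Longest run: 'b' with length 2

2


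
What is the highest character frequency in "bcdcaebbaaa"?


Input: bcdcaebbaaa
Character counts:
  'a': 4
  'b': 3
  'c': 2
  'd': 1
  'e': 1
Maximum frequency: 4

4


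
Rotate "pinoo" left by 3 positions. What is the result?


Input: "pinoo", rotate left by 3
First 3 characters: "pin"
Remaining characters: "oo"
Concatenate remaining + first: "oo" + "pin" = "oopin"

oopin


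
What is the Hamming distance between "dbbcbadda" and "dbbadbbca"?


Comparing "dbbcbadda" and "dbbadbbca" position by position:
  Position 0: 'd' vs 'd' => same
  Position 1: 'b' vs 'b' => same
  Position 2: 'b' vs 'b' => same
  Position 3: 'c' vs 'a' => differ
  Position 4: 'b' vs 'd' => differ
  Position 5: 'a' vs 'b' => differ
  Position 6: 'd' vs 'b' => differ
  Position 7: 'd' vs 'c' => differ
  Position 8: 'a' vs 'a' => same
Total differences (Hamming distance): 5

5


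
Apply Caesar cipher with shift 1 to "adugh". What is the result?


Caesar cipher: shift "adugh" by 1
  'a' (pos 0) + 1 = pos 1 = 'b'
  'd' (pos 3) + 1 = pos 4 = 'e'
  'u' (pos 20) + 1 = pos 21 = 'v'
  'g' (pos 6) + 1 = pos 7 = 'h'
  'h' (pos 7) + 1 = pos 8 = 'i'
Result: bevhi

bevhi


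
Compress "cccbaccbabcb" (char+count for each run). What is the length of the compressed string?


Input: cccbaccbabcb
Runs:
  'c' x 3 => "c3"
  'b' x 1 => "b1"
  'a' x 1 => "a1"
  'c' x 2 => "c2"
  'b' x 1 => "b1"
  'a' x 1 => "a1"
  'b' x 1 => "b1"
  'c' x 1 => "c1"
  'b' x 1 => "b1"
Compressed: "c3b1a1c2b1a1b1c1b1"
Compressed length: 18

18


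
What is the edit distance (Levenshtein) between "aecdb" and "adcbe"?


Computing edit distance: "aecdb" -> "adcbe"
DP table:
           a    d    c    b    e
      0    1    2    3    4    5
  a   1    0    1    2    3    4
  e   2    1    1    2    3    3
  c   3    2    2    1    2    3
  d   4    3    2    2    2    3
  b   5    4    3    3    2    3
Edit distance = dp[5][5] = 3

3


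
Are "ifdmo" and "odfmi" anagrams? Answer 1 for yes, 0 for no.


Strings: "ifdmo", "odfmi"
Sorted first:  dfimo
Sorted second: dfimo
Sorted forms match => anagrams

1


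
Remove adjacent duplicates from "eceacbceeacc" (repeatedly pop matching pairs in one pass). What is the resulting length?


Input: eceacbceeacc
Stack-based adjacent duplicate removal:
  Read 'e': push. Stack: e
  Read 'c': push. Stack: ec
  Read 'e': push. Stack: ece
  Read 'a': push. Stack: ecea
  Read 'c': push. Stack: eceac
  Read 'b': push. Stack: eceacb
  Read 'c': push. Stack: eceacbc
  Read 'e': push. Stack: eceacbce
  Read 'e': matches stack top 'e' => pop. Stack: eceacbc
  Read 'a': push. Stack: eceacbca
  Read 'c': push. Stack: eceacbcac
  Read 'c': matches stack top 'c' => pop. Stack: eceacbca
Final stack: "eceacbca" (length 8)

8


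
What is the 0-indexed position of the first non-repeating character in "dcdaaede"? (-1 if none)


Input: dcdaaede
Character frequencies:
  'a': 2
  'c': 1
  'd': 3
  'e': 2
Scanning left to right for freq == 1:
  Position 0 ('d'): freq=3, skip
  Position 1 ('c'): unique! => answer = 1

1


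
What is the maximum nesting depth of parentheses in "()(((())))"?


Input: "()(((())))"
Tracking depth:
  Position 0 '(': depth becomes 1
  Position 1 ')': depth becomes 0
  Position 2 '(': depth becomes 1
  Position 3 '(': depth becomes 2
  Position 4 '(': depth becomes 3
  Position 5 '(': depth becomes 4
  Position 6 ')': depth becomes 3
  Position 7 ')': depth becomes 2
  Position 8 ')': depth becomes 1
  Position 9 ')': depth becomes 0
Maximum depth reached: 4

4


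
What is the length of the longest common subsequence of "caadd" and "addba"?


LCS of "caadd" and "addba"
DP table:
           a    d    d    b    a
      0    0    0    0    0    0
  c   0    0    0    0    0    0
  a   0    1    1    1    1    1
  a   0    1    1    1    1    2
  d   0    1    2    2    2    2
  d   0    1    2    3    3    3
LCS length = dp[5][5] = 3

3


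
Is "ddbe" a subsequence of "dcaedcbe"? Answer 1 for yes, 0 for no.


Check if "ddbe" is a subsequence of "dcaedcbe"
Greedy scan:
  Position 0 ('d'): matches sub[0] = 'd'
  Position 1 ('c'): no match needed
  Position 2 ('a'): no match needed
  Position 3 ('e'): no match needed
  Position 4 ('d'): matches sub[1] = 'd'
  Position 5 ('c'): no match needed
  Position 6 ('b'): matches sub[2] = 'b'
  Position 7 ('e'): matches sub[3] = 'e'
All 4 characters matched => is a subsequence

1


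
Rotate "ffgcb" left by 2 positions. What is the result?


Input: "ffgcb", rotate left by 2
First 2 characters: "ff"
Remaining characters: "gcb"
Concatenate remaining + first: "gcb" + "ff" = "gcbff"

gcbff


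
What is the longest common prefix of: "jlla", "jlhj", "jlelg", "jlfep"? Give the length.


Words: jlla, jlhj, jlelg, jlfep
  Position 0: all 'j' => match
  Position 1: all 'l' => match
  Position 2: ('l', 'h', 'e', 'f') => mismatch, stop
LCP = "jl" (length 2)

2


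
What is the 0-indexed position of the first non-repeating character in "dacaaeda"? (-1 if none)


Input: dacaaeda
Character frequencies:
  'a': 4
  'c': 1
  'd': 2
  'e': 1
Scanning left to right for freq == 1:
  Position 0 ('d'): freq=2, skip
  Position 1 ('a'): freq=4, skip
  Position 2 ('c'): unique! => answer = 2

2


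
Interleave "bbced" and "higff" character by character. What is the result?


Interleaving "bbced" and "higff":
  Position 0: 'b' from first, 'h' from second => "bh"
  Position 1: 'b' from first, 'i' from second => "bi"
  Position 2: 'c' from first, 'g' from second => "cg"
  Position 3: 'e' from first, 'f' from second => "ef"
  Position 4: 'd' from first, 'f' from second => "df"
Result: bhbicgefdf

bhbicgefdf


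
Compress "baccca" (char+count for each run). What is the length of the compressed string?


Input: baccca
Runs:
  'b' x 1 => "b1"
  'a' x 1 => "a1"
  'c' x 3 => "c3"
  'a' x 1 => "a1"
Compressed: "b1a1c3a1"
Compressed length: 8

8


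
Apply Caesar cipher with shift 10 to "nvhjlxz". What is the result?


Caesar cipher: shift "nvhjlxz" by 10
  'n' (pos 13) + 10 = pos 23 = 'x'
  'v' (pos 21) + 10 = pos 5 = 'f'
  'h' (pos 7) + 10 = pos 17 = 'r'
  'j' (pos 9) + 10 = pos 19 = 't'
  'l' (pos 11) + 10 = pos 21 = 'v'
  'x' (pos 23) + 10 = pos 7 = 'h'
  'z' (pos 25) + 10 = pos 9 = 'j'
Result: xfrtvhj

xfrtvhj


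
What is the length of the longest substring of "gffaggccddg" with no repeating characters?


Input: "gffaggccddg"
Sliding window (track last position of each char):
  Position 0 ('g'): window [0,0] length 1 -- new best
  Position 1 ('f'): window [0,1] length 2 -- new best
  Position 2 ('f'): repeat (last at 1), move window start to 2
  Position 2 ('f'): window [2,2] length 1
  Position 3 ('a'): window [2,3] length 2
  Position 4 ('g'): window [2,4] length 3 -- new best
  Position 5 ('g'): repeat (last at 4), move window start to 5
  Position 5 ('g'): window [5,5] length 1
  Position 6 ('c'): window [5,6] length 2
  Position 7 ('c'): repeat (last at 6), move window start to 7
  Position 7 ('c'): window [7,7] length 1
  Position 8 ('d'): window [7,8] length 2
  Position 9 ('d'): repeat (last at 8), move window start to 9
  Position 9 ('d'): window [9,9] length 1
  Position 10 ('g'): window [9,10] length 2
Longest substring with no repeats: "fag" with length 3

3


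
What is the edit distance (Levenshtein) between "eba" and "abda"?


Computing edit distance: "eba" -> "abda"
DP table:
           a    b    d    a
      0    1    2    3    4
  e   1    1    2    3    4
  b   2    2    1    2    3
  a   3    2    2    2    2
Edit distance = dp[3][4] = 2

2


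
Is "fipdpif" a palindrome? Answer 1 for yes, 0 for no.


Input: fipdpif
Reversed: fipdpif
  Compare pos 0 ('f') with pos 6 ('f'): match
  Compare pos 1 ('i') with pos 5 ('i'): match
  Compare pos 2 ('p') with pos 4 ('p'): match
Result: palindrome

1


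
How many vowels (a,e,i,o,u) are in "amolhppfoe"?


Input: amolhppfoe
Checking each character:
  'a' at position 0: vowel (running total: 1)
  'm' at position 1: consonant
  'o' at position 2: vowel (running total: 2)
  'l' at position 3: consonant
  'h' at position 4: consonant
  'p' at position 5: consonant
  'p' at position 6: consonant
  'f' at position 7: consonant
  'o' at position 8: vowel (running total: 3)
  'e' at position 9: vowel (running total: 4)
Total vowels: 4

4


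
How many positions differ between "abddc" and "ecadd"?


Comparing "abddc" and "ecadd" position by position:
  Position 0: 'a' vs 'e' => DIFFER
  Position 1: 'b' vs 'c' => DIFFER
  Position 2: 'd' vs 'a' => DIFFER
  Position 3: 'd' vs 'd' => same
  Position 4: 'c' vs 'd' => DIFFER
Positions that differ: 4

4


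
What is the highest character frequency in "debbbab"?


Input: debbbab
Character counts:
  'a': 1
  'b': 4
  'd': 1
  'e': 1
Maximum frequency: 4

4


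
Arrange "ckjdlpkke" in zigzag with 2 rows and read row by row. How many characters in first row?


Zigzag "ckjdlpkke" into 2 rows:
Placing characters:
  'c' => row 0
  'k' => row 1
  'j' => row 0
  'd' => row 1
  'l' => row 0
  'p' => row 1
  'k' => row 0
  'k' => row 1
  'e' => row 0
Rows:
  Row 0: "cjlke"
  Row 1: "kdpk"
First row length: 5

5


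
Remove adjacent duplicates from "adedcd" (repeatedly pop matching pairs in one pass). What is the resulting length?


Input: adedcd
Stack-based adjacent duplicate removal:
  Read 'a': push. Stack: a
  Read 'd': push. Stack: ad
  Read 'e': push. Stack: ade
  Read 'd': push. Stack: aded
  Read 'c': push. Stack: adedc
  Read 'd': push. Stack: adedcd
Final stack: "adedcd" (length 6)

6


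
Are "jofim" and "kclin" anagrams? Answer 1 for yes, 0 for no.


Strings: "jofim", "kclin"
Sorted first:  fijmo
Sorted second: cikln
Differ at position 0: 'f' vs 'c' => not anagrams

0


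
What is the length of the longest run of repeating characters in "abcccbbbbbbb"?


Input: "abcccbbbbbbb"
Scanning for longest run:
  Position 1 ('b'): new char, reset run to 1
  Position 2 ('c'): new char, reset run to 1
  Position 3 ('c'): continues run of 'c', length=2
  Position 4 ('c'): continues run of 'c', length=3
  Position 5 ('b'): new char, reset run to 1
  Position 6 ('b'): continues run of 'b', length=2
  Position 7 ('b'): continues run of 'b', length=3
  Position 8 ('b'): continues run of 'b', length=4
  Position 9 ('b'): continues run of 'b', length=5
  Position 10 ('b'): continues run of 'b', length=6
  Position 11 ('b'): continues run of 'b', length=7
Longest run: 'b' with length 7

7


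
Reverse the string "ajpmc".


Input: ajpmc
Reading characters right to left:
  Position 4: 'c'
  Position 3: 'm'
  Position 2: 'p'
  Position 1: 'j'
  Position 0: 'a'
Reversed: cmpja

cmpja


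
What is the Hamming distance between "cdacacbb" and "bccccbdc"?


Comparing "cdacacbb" and "bccccbdc" position by position:
  Position 0: 'c' vs 'b' => differ
  Position 1: 'd' vs 'c' => differ
  Position 2: 'a' vs 'c' => differ
  Position 3: 'c' vs 'c' => same
  Position 4: 'a' vs 'c' => differ
  Position 5: 'c' vs 'b' => differ
  Position 6: 'b' vs 'd' => differ
  Position 7: 'b' vs 'c' => differ
Total differences (Hamming distance): 7

7


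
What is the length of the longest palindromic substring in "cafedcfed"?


Input: "cafedcfed"
Checking substrings for palindromes:
  No multi-char palindromic substrings found
Longest palindromic substring: "c" with length 1

1


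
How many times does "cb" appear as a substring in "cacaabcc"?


Searching for "cb" in "cacaabcc"
Scanning each position:
  Position 0: "ca" => no
  Position 1: "ac" => no
  Position 2: "ca" => no
  Position 3: "aa" => no
  Position 4: "ab" => no
  Position 5: "bc" => no
  Position 6: "cc" => no
Total occurrences: 0

0


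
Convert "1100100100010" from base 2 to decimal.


Input: "1100100100010" in base 2
Positional expansion:
  Digit '1' (value 1) x 2^12 = 4096
  Digit '1' (value 1) x 2^11 = 2048
  Digit '0' (value 0) x 2^10 = 0
  Digit '0' (value 0) x 2^9 = 0
  Digit '1' (value 1) x 2^8 = 256
  Digit '0' (value 0) x 2^7 = 0
  Digit '0' (value 0) x 2^6 = 0
  Digit '1' (value 1) x 2^5 = 32
  Digit '0' (value 0) x 2^4 = 0
  Digit '0' (value 0) x 2^3 = 0
  Digit '0' (value 0) x 2^2 = 0
  Digit '1' (value 1) x 2^1 = 2
  Digit '0' (value 0) x 2^0 = 0
Sum = 6434

6434


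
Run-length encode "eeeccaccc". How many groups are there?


Input: eeeccaccc
Scanning for consecutive runs:
  Group 1: 'e' x 3 (positions 0-2)
  Group 2: 'c' x 2 (positions 3-4)
  Group 3: 'a' x 1 (positions 5-5)
  Group 4: 'c' x 3 (positions 6-8)
Total groups: 4

4


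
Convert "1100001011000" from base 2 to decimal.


Input: "1100001011000" in base 2
Positional expansion:
  Digit '1' (value 1) x 2^12 = 4096
  Digit '1' (value 1) x 2^11 = 2048
  Digit '0' (value 0) x 2^10 = 0
  Digit '0' (value 0) x 2^9 = 0
  Digit '0' (value 0) x 2^8 = 0
  Digit '0' (value 0) x 2^7 = 0
  Digit '1' (value 1) x 2^6 = 64
  Digit '0' (value 0) x 2^5 = 0
  Digit '1' (value 1) x 2^4 = 16
  Digit '1' (value 1) x 2^3 = 8
  Digit '0' (value 0) x 2^2 = 0
  Digit '0' (value 0) x 2^1 = 0
  Digit '0' (value 0) x 2^0 = 0
Sum = 6232

6232


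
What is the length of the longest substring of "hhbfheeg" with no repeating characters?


Input: "hhbfheeg"
Sliding window (track last position of each char):
  Position 0 ('h'): window [0,0] length 1 -- new best
  Position 1 ('h'): repeat (last at 0), move window start to 1
  Position 1 ('h'): window [1,1] length 1
  Position 2 ('b'): window [1,2] length 2 -- new best
  Position 3 ('f'): window [1,3] length 3 -- new best
  Position 4 ('h'): repeat (last at 1), move window start to 2
  Position 4 ('h'): window [2,4] length 3
  Position 5 ('e'): window [2,5] length 4 -- new best
  Position 6 ('e'): repeat (last at 5), move window start to 6
  Position 6 ('e'): window [6,6] length 1
  Position 7 ('g'): window [6,7] length 2
Longest substring with no repeats: "bfhe" with length 4

4


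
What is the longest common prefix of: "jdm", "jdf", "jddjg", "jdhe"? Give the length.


Words: jdm, jdf, jddjg, jdhe
  Position 0: all 'j' => match
  Position 1: all 'd' => match
  Position 2: ('m', 'f', 'd', 'h') => mismatch, stop
LCP = "jd" (length 2)

2


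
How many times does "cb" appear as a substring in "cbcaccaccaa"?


Searching for "cb" in "cbcaccaccaa"
Scanning each position:
  Position 0: "cb" => MATCH
  Position 1: "bc" => no
  Position 2: "ca" => no
  Position 3: "ac" => no
  Position 4: "cc" => no
  Position 5: "ca" => no
  Position 6: "ac" => no
  Position 7: "cc" => no
  Position 8: "ca" => no
  Position 9: "aa" => no
Total occurrences: 1

1


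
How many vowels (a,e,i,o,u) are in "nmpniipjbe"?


Input: nmpniipjbe
Checking each character:
  'n' at position 0: consonant
  'm' at position 1: consonant
  'p' at position 2: consonant
  'n' at position 3: consonant
  'i' at position 4: vowel (running total: 1)
  'i' at position 5: vowel (running total: 2)
  'p' at position 6: consonant
  'j' at position 7: consonant
  'b' at position 8: consonant
  'e' at position 9: vowel (running total: 3)
Total vowels: 3

3
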